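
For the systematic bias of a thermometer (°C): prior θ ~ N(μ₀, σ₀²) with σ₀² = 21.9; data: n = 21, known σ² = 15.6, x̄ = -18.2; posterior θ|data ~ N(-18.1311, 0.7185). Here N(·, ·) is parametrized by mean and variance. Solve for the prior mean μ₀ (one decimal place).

The posterior mean is a precision-weighted average: μ_n = (τ₀μ₀ + τ_data·x̄)/(τ₀+τ_data), with τ₀=1/σ₀² and τ_data=n/σ².
Here τ₀ = 1/21.9 = 0.045662 and τ_data = 21/15.6 = 1.346154, so τ_n = 1.391816.
Rearranging for μ₀: μ₀ = (μ_n·τ_n − τ_data·x̄)/τ₀ = (-18.1311·1.391816 − 1.346154·-18.2) / 0.045662 = -0.735152/0.045662 ≈ -16.1.

μ₀ = -16.1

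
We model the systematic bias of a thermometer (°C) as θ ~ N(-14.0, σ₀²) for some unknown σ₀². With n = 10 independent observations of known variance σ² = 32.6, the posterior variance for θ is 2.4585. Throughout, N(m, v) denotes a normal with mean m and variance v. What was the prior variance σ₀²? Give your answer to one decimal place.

σ₀² = 10.0

Posterior precision equals prior precision plus data precision: 1/σ_n² = 1/σ₀² + n/σ².
So 1/σ₀² = 1/2.4585 − 10/32.6 = 0.406752 − 0.306748 = 0.100004.
Hence σ₀² = 1/0.100004 ≈ 10.0.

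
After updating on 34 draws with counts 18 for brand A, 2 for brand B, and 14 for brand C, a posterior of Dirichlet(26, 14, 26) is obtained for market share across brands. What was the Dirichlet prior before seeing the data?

Dirichlet(8, 12, 12)

For a Dirichlet(α) prior with multinomial counts c, the posterior is Dirichlet(α + c) componentwise.
Subtract each count from the matching posterior parameter: 26−18=8, 14−2=12, 26−14=12.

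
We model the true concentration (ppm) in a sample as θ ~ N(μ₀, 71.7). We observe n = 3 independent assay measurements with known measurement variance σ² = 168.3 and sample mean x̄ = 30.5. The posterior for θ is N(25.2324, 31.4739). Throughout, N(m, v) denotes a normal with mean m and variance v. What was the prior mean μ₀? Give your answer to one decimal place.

μ₀ = 18.5

With known observation variance, the Normal–Normal posterior has precision τ_n = τ₀ + n/σ² and mean μ_n = (τ₀μ₀ + (n/σ²)x̄)/τ_n.
Here τ₀ = 1/71.7 = 0.013947 and τ_data = 3/168.3 = 0.017825, so τ_n = 0.031772.
Rearranging for μ₀: μ₀ = (μ_n·τ_n − τ_data·x̄)/τ₀ = (25.2324·0.031772 − 0.017825·30.5) / 0.013947 = 0.258021/0.013947 ≈ 18.5.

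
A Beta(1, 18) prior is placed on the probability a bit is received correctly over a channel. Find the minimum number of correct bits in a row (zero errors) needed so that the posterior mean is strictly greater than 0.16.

After k correct bits and 0 errors the posterior is Beta(1+k, 18), with mean (1+k)/(1+18+k).
Set (1+k)/(19+k) > 0.16 and solve: k > (0.16·19 − 1)/(1 − 0.16) = 2.429.
The smallest integer exceeding 2.429 is 3, and checking k=3: (4)/(22) = 0.1818 > 0.16.

k = 3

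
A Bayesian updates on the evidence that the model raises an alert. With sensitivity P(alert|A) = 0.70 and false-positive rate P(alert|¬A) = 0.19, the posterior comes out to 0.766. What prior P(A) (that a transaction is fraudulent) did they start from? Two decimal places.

In odds form, posterior odds = prior odds × likelihood ratio, so prior odds = posterior odds ÷ LR.
Posterior odds = 0.766/(1−0.766) = 3.2735. LR = 0.70/0.19 = 3.6842.
Prior odds = 3.2735/3.6842 = 0.8885, so P(A) = 0.8885/(1+0.8885) ≈ 0.47.

P(A) = 0.47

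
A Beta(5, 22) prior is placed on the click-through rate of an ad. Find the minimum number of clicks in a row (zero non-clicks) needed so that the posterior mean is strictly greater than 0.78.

k = 74

After k clicks and 0 non-clicks the posterior is Beta(5+k, 22), with mean (5+k)/(5+22+k).
Set (5+k)/(27+k) > 0.78 and solve: k > (0.78·27 − 5)/(1 − 0.78) = 73.000.
The smallest integer exceeding 73.000 is 74, and checking k=74: (79)/(101) = 0.7822 > 0.78.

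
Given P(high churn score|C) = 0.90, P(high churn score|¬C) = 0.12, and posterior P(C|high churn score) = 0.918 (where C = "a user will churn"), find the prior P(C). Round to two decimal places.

P(C) = 0.60

In odds form, posterior odds = prior odds × likelihood ratio, so prior odds = posterior odds ÷ LR.
Posterior odds = 0.918/(1−0.918) = 11.1951. LR = 0.90/0.12 = 7.5000.
Prior odds = 11.1951/7.5000 = 1.4927, so P(C) = 1.4927/(1+1.4927) ≈ 0.60.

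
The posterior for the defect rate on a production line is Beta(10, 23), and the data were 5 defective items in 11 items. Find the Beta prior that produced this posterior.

Beta(5, 17)

A Beta(α, β) prior with s successes and f failures in binomial data gives a Beta(α+s, β+f) posterior.
Subtract the data counts: 10−5=5, 23−6=17.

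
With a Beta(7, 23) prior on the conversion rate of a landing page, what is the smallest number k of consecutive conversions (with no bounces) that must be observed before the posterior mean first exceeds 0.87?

After k conversions and 0 bounces the posterior is Beta(7+k, 23), with mean (7+k)/(7+23+k).
Set (7+k)/(30+k) > 0.87 and solve: k > (0.87·30 − 7)/(1 − 0.87) = 146.923.
The smallest integer exceeding 146.923 is 147, and checking k=147: (154)/(177) = 0.8701 > 0.87.

k = 147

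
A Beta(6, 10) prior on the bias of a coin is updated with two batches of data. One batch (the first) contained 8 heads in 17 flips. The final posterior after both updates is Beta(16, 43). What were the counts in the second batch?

Sequential conjugate updates are equivalent to a single update on the pooled data, so total successes = posterior α − prior α and total failures = posterior β − prior β.
Total across both batches: 16−6=10 heads, 43−10=33 tails.
Subtract the first batch: 10−8=2 heads and 33−9=24 tails.

2 heads and 24 tails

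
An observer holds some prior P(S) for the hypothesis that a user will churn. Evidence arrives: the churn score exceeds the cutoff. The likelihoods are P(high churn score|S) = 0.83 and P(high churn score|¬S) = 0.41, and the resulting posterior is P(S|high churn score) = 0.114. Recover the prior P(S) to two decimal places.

P(S) = 0.06

In odds form, posterior odds = prior odds × likelihood ratio, so prior odds = posterior odds ÷ LR.
Posterior odds = 0.114/(1−0.114) = 0.1287. LR = 0.83/0.41 = 2.0244.
Prior odds = 0.1287/2.0244 = 0.0636, so P(S) = 0.0636/(1+0.0636) ≈ 0.06.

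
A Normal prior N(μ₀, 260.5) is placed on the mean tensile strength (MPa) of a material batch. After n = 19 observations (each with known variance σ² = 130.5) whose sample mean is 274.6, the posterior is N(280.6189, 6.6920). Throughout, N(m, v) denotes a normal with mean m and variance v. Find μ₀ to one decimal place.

μ₀ = 508.9

With known observation variance, the Normal–Normal posterior has precision τ_n = τ₀ + n/σ² and mean μ_n = (τ₀μ₀ + (n/σ²)x̄)/τ_n.
Here τ₀ = 1/260.5 = 0.003839 and τ_data = 19/130.5 = 0.145594, so τ_n = 0.149433.
Rearranging for μ₀: μ₀ = (μ_n·τ_n − τ_data·x̄)/τ₀ = (280.6189·0.149433 − 0.145594·274.6) / 0.003839 = 1.953612/0.003839 ≈ 508.9.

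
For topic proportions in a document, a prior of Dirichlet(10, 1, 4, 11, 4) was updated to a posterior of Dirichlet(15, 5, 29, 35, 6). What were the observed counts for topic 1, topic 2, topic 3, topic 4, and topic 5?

For a Dirichlet(α) prior with multinomial counts c, the posterior is Dirichlet(α + c) componentwise.
Counts are posterior − prior componentwise: 15−10=5, 5−1=4, 29−4=25, 35−11=24, 6−4=2.

counts (5, 4, 25, 24, 2)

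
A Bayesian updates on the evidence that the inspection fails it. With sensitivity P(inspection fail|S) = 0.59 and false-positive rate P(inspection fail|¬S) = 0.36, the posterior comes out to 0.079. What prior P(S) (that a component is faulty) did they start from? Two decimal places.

Bayes' rule in odds form gives O(S|E) = O(S)·[P(E|S)/P(E|¬S)], hence O(S) = O(S|E)/LR.
Posterior odds = 0.079/(1−0.079) = 0.0858. LR = 0.59/0.36 = 1.6389.
Prior odds = 0.0858/1.6389 = 0.0524, so P(S) = 0.0524/(1+0.0524) ≈ 0.05.

P(S) = 0.05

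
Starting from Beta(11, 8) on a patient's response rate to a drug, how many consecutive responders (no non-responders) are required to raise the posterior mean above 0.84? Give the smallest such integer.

k = 32

After k responders and 0 non-responders the posterior is Beta(11+k, 8), with mean (11+k)/(11+8+k).
Set (11+k)/(19+k) > 0.84 and solve: k > (0.84·19 − 11)/(1 − 0.84) = 31.000.
The smallest integer exceeding 31.000 is 32, and checking k=32: (43)/(51) = 0.8431 > 0.84.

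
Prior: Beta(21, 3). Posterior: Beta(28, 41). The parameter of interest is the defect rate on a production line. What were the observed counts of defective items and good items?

7 defective items and 38 good items

Beta is conjugate to the binomial likelihood: posterior = Beta(a+s, b+f).
So s = 28 − 21 = 7 and f = 41 − 3 = 38.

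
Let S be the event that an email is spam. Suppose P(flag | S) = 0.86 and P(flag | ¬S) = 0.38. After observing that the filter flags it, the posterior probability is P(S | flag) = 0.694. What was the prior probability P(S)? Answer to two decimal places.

In odds form, posterior odds = prior odds × likelihood ratio, so prior odds = posterior odds ÷ LR.
Posterior odds = 0.694/(1−0.694) = 2.2680. LR = 0.86/0.38 = 2.2632.
Prior odds = 2.2680/2.2632 = 1.0021, so P(S) = 1.0021/(1+1.0021) ≈ 0.50.

P(S) = 0.50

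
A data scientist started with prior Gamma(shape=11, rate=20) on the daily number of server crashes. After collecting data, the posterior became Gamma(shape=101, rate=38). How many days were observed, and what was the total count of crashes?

A Gamma(α, β) prior (rate parametrization) on a Poisson rate with n observations summing to S gives posterior Gamma(α+S, β+n).
Matching: Σxᵢ = 101 − 11 = 90 and n = 38 − 20 = 18.

n = 18 days with total 90 crashes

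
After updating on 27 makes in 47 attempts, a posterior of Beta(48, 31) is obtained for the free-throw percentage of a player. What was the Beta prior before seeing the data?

Beta(21, 11)

Beta is conjugate to the binomial likelihood: posterior = Beta(a+s, b+f).
So a = 48 − 27 = 21 and b = 31 − 20 = 11.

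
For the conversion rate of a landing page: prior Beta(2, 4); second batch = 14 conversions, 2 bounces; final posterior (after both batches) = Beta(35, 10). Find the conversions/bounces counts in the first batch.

19 conversions and 4 bounces

Because Beta–binomial updating is additive in the counts, the combined data contributed (α_post−α_prior, β_post−β_prior) successes and failures.
Total across both batches: 35−2=33 conversions, 10−4=6 bounces.
Subtract the second batch: 33−14=19 conversions and 6−2=4 bounces.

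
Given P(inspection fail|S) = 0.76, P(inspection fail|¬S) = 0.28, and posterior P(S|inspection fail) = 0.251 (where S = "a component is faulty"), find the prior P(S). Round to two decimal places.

P(S) = 0.11

In odds form, posterior odds = prior odds × likelihood ratio, so prior odds = posterior odds ÷ LR.
Posterior odds = 0.251/(1−0.251) = 0.3351. LR = 0.76/0.28 = 2.7143.
Prior odds = 0.3351/2.7143 = 0.1235, so P(S) = 0.1235/(1+0.1235) ≈ 0.11.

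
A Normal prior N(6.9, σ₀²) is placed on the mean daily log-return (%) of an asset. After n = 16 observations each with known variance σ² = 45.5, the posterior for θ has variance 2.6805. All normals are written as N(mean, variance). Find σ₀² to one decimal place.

Posterior precision equals prior precision plus data precision: 1/σ_n² = 1/σ₀² + n/σ².
So 1/σ₀² = 1/2.6805 − 16/45.5 = 0.373065 − 0.351648 = 0.021417.
Hence σ₀² = 1/0.021417 ≈ 46.7.

σ₀² = 46.7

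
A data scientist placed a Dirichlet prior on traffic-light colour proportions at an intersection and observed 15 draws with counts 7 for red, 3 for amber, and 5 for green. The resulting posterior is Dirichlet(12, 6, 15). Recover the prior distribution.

Dirichlet(5, 3, 10)

For a Dirichlet(α) prior with multinomial counts c, the posterior is Dirichlet(α + c) componentwise.
Subtract each count from the matching posterior parameter: 12−7=5, 6−3=3, 15−5=10.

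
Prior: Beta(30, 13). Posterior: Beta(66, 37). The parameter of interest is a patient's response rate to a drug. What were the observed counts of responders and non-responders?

36 responders and 24 non-responders

Beta is conjugate to the binomial likelihood: posterior = Beta(α+s, β+f).
Match parameters: s=66−30=36, f=37−13=24.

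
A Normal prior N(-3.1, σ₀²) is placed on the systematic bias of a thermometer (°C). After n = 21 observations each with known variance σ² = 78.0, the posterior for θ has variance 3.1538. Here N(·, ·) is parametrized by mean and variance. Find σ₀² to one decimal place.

For the Normal–Normal model with known σ², precisions add: τ_n = τ₀ + n/σ².
So 1/σ₀² = 1/3.1538 − 21/78.0 = 0.317078 − 0.269231 = 0.047847.
Hence σ₀² = 1/0.047847 ≈ 20.9.

σ₀² = 20.9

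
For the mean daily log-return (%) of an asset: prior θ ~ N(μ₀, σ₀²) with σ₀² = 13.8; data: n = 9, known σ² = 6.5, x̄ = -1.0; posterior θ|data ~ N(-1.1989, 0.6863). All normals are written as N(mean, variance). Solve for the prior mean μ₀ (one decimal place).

μ₀ = -5.0

The posterior mean is a precision-weighted average: μ_n = (τ₀μ₀ + τ_data·x̄)/(τ₀+τ_data), with τ₀=1/σ₀² and τ_data=n/σ².
Here τ₀ = 1/13.8 = 0.072464 and τ_data = 9/6.5 = 1.384615, so τ_n = 1.457079.
Rearranging for μ₀: μ₀ = (μ_n·τ_n − τ_data·x̄)/τ₀ = (-1.1989·1.457079 − 1.384615·-1.0) / 0.072464 = -0.362277/0.072464 ≈ -5.0.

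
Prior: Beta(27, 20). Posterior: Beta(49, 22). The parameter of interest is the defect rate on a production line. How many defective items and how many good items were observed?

A Beta(a, b) prior with s successes and f failures in binomial data gives a Beta(a+s, b+f) posterior.
Match parameters: s=49−27=22, f=22−20=2.

22 defective items and 2 good items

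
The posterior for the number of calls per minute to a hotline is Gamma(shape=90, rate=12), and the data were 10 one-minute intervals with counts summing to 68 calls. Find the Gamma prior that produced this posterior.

Gamma(shape=22, rate=2)

A Gamma(α, β) prior (rate parametrization) on a Poisson rate with n observations summing to S gives posterior Gamma(α+S, β+n).
So α = 90 − 68 = 22 and β = 12 − 10 = 2.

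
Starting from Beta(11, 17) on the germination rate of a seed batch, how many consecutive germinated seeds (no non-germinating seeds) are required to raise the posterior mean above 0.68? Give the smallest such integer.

k = 26

After k germinated seeds and 0 non-germinating seeds the posterior is Beta(11+k, 17), with mean (11+k)/(11+17+k).
Set (11+k)/(28+k) > 0.68 and solve: k > (0.68·28 − 11)/(1 − 0.68) = 25.125.
The smallest integer exceeding 25.125 is 26.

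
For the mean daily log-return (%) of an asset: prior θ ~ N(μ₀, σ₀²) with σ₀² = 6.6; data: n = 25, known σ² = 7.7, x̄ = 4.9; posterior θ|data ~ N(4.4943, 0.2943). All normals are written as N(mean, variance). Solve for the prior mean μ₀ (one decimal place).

μ₀ = -4.2

With known observation variance, the Normal–Normal posterior has precision τ_n = τ₀ + n/σ² and mean μ_n = (τ₀μ₀ + (n/σ²)x̄)/τ_n.
Here τ₀ = 1/6.6 = 0.151515 and τ_data = 25/7.7 = 3.246753, so τ_n = 3.398268.
Rearranging for μ₀: μ₀ = (μ_n·τ_n − τ_data·x̄)/τ₀ = (4.4943·3.398268 − 3.246753·4.9) / 0.151515 = -0.636254/0.151515 ≈ -4.2.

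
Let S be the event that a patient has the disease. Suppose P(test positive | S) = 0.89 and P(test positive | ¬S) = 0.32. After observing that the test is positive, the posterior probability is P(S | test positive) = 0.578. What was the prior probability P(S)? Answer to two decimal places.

Bayes' rule in odds form gives O(S|E) = O(S)·[P(E|S)/P(E|¬S)], hence O(S) = O(S|E)/LR.
Posterior odds = 0.578/(1−0.578) = 1.3697. LR = 0.89/0.32 = 2.7812.
Prior odds = 1.3697/2.7812 = 0.4925, so P(S) = 0.4925/(1+0.4925) ≈ 0.33.

P(S) = 0.33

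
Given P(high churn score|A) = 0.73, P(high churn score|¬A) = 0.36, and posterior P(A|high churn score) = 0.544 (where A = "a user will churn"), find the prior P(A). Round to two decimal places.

In odds form, posterior odds = prior odds × likelihood ratio, so prior odds = posterior odds ÷ LR.
Posterior odds = 0.544/(1−0.544) = 1.1930. LR = 0.73/0.36 = 2.0278.
Prior odds = 1.1930/2.0278 = 0.5883, so P(A) = 0.5883/(1+0.5883) ≈ 0.37.

P(A) = 0.37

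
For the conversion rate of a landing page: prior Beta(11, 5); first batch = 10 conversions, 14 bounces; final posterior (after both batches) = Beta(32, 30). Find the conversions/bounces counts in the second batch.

Sequential conjugate updates are equivalent to a single update on the pooled data, so total successes = posterior α − prior α and total failures = posterior β − prior β.
Total across both batches: 32−11=21 conversions, 30−5=25 bounces.
Subtract the first batch: 21−10=11 conversions and 25−14=11 bounces.

11 conversions and 11 bounces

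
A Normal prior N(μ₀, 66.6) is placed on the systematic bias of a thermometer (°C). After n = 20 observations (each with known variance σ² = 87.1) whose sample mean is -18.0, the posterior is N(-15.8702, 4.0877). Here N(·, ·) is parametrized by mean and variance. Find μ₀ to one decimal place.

With known observation variance, the Normal–Normal posterior has precision τ_n = τ₀ + n/σ² and mean μ_n = (τ₀μ₀ + (n/σ²)x̄)/τ_n.
Here τ₀ = 1/66.6 = 0.015015 and τ_data = 20/87.1 = 0.229621, so τ_n = 0.244636.
Rearranging for μ₀: μ₀ = (μ_n·τ_n − τ_data·x̄)/τ₀ = (-15.8702·0.244636 − 0.229621·-18.0) / 0.015015 = 0.250756/0.015015 ≈ 16.7.

μ₀ = 16.7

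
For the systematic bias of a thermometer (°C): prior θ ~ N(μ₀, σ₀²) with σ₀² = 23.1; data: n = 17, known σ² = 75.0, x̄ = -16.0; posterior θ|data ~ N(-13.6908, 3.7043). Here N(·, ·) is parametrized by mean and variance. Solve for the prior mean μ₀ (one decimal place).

μ₀ = -1.6

The posterior mean is a precision-weighted average: μ_n = (τ₀μ₀ + τ_data·x̄)/(τ₀+τ_data), with τ₀=1/σ₀² and τ_data=n/σ².
Here τ₀ = 1/23.1 = 0.043290 and τ_data = 17/75.0 = 0.226667, so τ_n = 0.269957.
Rearranging for μ₀: μ₀ = (μ_n·τ_n − τ_data·x̄)/τ₀ = (-13.6908·0.269957 − 0.226667·-16.0) / 0.043290 = -0.069255/0.043290 ≈ -1.6.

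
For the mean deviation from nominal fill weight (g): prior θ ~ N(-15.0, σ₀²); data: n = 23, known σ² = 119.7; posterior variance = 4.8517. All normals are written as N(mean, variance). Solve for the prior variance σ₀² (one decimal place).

σ₀² = 71.6

Posterior precision equals prior precision plus data precision: 1/σ_n² = 1/σ₀² + n/σ².
So 1/σ₀² = 1/4.8517 − 23/119.7 = 0.206113 − 0.192147 = 0.013966.
Hence σ₀² = 1/0.013966 ≈ 71.6.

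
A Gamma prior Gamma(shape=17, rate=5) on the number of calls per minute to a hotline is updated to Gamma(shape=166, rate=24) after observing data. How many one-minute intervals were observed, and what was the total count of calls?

n = 19 one-minute intervals with total 149 calls

A Gamma(α, β) prior (rate parametrization) on a Poisson rate with n observations summing to S gives posterior Gamma(α+S, β+n).
Matching: Σxᵢ = 166 − 17 = 149 and n = 24 − 5 = 19.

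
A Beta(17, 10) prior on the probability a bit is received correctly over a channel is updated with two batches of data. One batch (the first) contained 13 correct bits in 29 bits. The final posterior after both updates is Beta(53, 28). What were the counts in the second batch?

23 correct bits and 2 errors

Because Beta–binomial updating is additive in the counts, the combined data contributed (α_post−α_prior, β_post−β_prior) successes and failures.
Total across both batches: 53−17=36 correct bits, 28−10=18 errors.
Subtract the first batch: 36−13=23 correct bits and 18−16=2 errors.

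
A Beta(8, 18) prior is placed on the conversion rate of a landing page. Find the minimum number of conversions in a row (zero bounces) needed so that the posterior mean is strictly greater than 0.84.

k = 87

After k conversions and 0 bounces the posterior is Beta(8+k, 18), with mean (8+k)/(8+18+k).
Set (8+k)/(26+k) > 0.84 and solve: k > (0.84·26 − 8)/(1 − 0.84) = 86.500.
The smallest integer exceeding 86.500 is 87.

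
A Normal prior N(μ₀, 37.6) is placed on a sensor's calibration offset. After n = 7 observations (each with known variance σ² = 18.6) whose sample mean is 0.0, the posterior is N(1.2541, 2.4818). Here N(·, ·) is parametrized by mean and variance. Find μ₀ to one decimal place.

μ₀ = 19.0

The posterior mean is a precision-weighted average: μ_n = (τ₀μ₀ + τ_data·x̄)/(τ₀+τ_data), with τ₀=1/σ₀² and τ_data=n/σ².
Here τ₀ = 1/37.6 = 0.026596 and τ_data = 7/18.6 = 0.376344, so τ_n = 0.402940.
Rearranging for μ₀: μ₀ = (μ_n·τ_n − τ_data·x̄)/τ₀ = (1.2541·0.402940 − 0.376344·0.0) / 0.026596 = 0.505327/0.026596 ≈ 19.0.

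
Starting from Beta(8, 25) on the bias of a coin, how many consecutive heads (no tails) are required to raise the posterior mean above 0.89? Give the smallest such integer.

k = 195

After k heads and 0 tails the posterior is Beta(8+k, 25), with mean (8+k)/(8+25+k).
Set (8+k)/(33+k) > 0.89 and solve: k > (0.89·33 − 8)/(1 − 0.89) = 194.273.
The smallest integer exceeding 194.273 is 195, and checking k=195: (203)/(228) = 0.8904 > 0.89.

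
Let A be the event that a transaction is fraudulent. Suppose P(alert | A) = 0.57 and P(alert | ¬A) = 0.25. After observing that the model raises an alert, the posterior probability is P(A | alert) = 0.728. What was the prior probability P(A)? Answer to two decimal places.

In odds form, posterior odds = prior odds × likelihood ratio, so prior odds = posterior odds ÷ LR.
Posterior odds = 0.728/(1−0.728) = 2.6765. LR = 0.57/0.25 = 2.2800.
Prior odds = 2.6765/2.2800 = 1.1739, so P(A) = 1.1739/(1+1.1739) ≈ 0.54.

P(A) = 0.54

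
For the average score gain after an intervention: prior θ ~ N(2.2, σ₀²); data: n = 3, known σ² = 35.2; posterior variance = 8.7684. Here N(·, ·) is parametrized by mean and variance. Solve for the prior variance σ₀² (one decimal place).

σ₀² = 34.7

Posterior precision equals prior precision plus data precision: 1/σ_n² = 1/σ₀² + n/σ².
So 1/σ₀² = 1/8.7684 − 3/35.2 = 0.114046 − 0.085227 = 0.028819.
Hence σ₀² = 1/0.028819 ≈ 34.7.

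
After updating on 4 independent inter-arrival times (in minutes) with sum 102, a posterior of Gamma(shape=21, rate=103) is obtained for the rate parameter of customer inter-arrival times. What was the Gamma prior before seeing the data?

Gamma(shape=17, rate=1)

For an exponential likelihood with a Gamma(α, β) prior on the rate, n observations with total T give posterior Gamma(α+n, β+T).
So α = 21 − 4 = 17 and β = 103 − 102 = 1.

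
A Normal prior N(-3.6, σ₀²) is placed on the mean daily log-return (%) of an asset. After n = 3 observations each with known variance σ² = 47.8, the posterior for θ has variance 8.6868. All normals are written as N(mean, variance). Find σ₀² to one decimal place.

Posterior precision equals prior precision plus data precision: 1/σ_n² = 1/σ₀² + n/σ².
So 1/σ₀² = 1/8.6868 − 3/47.8 = 0.115117 − 0.062762 = 0.052355.
Hence σ₀² = 1/0.052355 ≈ 19.1.

σ₀² = 19.1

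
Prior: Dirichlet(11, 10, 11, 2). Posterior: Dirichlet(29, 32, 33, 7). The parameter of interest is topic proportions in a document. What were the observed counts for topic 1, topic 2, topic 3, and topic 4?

For a Dirichlet(α) prior with multinomial counts c, the posterior is Dirichlet(α + c) componentwise.
Counts are posterior − prior componentwise: 29−11=18, 32−10=22, 33−11=22, 7−2=5.

counts (18, 22, 22, 5)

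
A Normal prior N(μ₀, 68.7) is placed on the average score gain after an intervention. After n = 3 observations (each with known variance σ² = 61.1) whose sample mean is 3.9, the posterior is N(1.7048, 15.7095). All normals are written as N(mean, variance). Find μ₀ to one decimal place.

μ₀ = -5.7

With known observation variance, the Normal–Normal posterior has precision τ_n = τ₀ + n/σ² and mean μ_n = (τ₀μ₀ + (n/σ²)x̄)/τ_n.
Here τ₀ = 1/68.7 = 0.014556 and τ_data = 3/61.1 = 0.049100, so τ_n = 0.063656.
Rearranging for μ₀: μ₀ = (μ_n·τ_n − τ_data·x̄)/τ₀ = (1.7048·0.063656 − 0.049100·3.9) / 0.014556 = -0.082969/0.014556 ≈ -5.7.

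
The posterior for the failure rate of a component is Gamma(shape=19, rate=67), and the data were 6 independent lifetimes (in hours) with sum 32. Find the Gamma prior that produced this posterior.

Gamma–exponential conjugacy: posterior shape = α + n, posterior rate = β + Σtᵢ.
So α = 19 − 6 = 13 and β = 67 − 32 = 35.

Gamma(shape=13, rate=35)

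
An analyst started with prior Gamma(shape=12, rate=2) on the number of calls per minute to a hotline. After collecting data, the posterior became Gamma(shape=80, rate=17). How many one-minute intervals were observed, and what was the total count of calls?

n = 15 one-minute intervals with total 68 calls

Gamma–Poisson conjugacy: posterior shape = α + Σxᵢ, posterior rate = β + n.
Matching: Σxᵢ = 80 − 12 = 68 and n = 17 − 2 = 15.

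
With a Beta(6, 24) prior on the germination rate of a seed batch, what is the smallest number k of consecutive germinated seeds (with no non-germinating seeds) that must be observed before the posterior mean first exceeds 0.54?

k = 23

After k germinated seeds and 0 non-germinating seeds the posterior is Beta(6+k, 24), with mean (6+k)/(6+24+k).
Set (6+k)/(30+k) > 0.54 and solve: k > (0.54·30 − 6)/(1 − 0.54) = 22.174.
The smallest integer exceeding 22.174 is 23, and checking k=23: (29)/(53) = 0.5472 > 0.54.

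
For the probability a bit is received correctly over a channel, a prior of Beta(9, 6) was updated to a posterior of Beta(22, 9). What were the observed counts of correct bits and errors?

13 correct bits and 3 errors

Beta is conjugate to the binomial likelihood: posterior = Beta(a+s, b+f).
Match parameters: s=22−9=13, f=9−6=3.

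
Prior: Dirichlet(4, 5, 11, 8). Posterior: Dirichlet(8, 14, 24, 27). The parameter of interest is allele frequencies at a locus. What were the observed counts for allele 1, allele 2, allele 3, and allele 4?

For a Dirichlet(α) prior with multinomial counts c, the posterior is Dirichlet(α + c) componentwise.
Counts are posterior − prior componentwise: 8−4=4, 14−5=9, 24−11=13, 27−8=19.

counts (4, 9, 13, 19)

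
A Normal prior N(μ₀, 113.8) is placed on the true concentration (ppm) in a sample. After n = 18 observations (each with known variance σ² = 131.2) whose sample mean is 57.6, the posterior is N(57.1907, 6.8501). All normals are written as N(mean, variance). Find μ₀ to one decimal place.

μ₀ = 50.8

With known observation variance, the Normal–Normal posterior has precision τ_n = τ₀ + n/σ² and mean μ_n = (τ₀μ₀ + (n/σ²)x̄)/τ_n.
Here τ₀ = 1/113.8 = 0.008787 and τ_data = 18/131.2 = 0.137195, so τ_n = 0.145982.
Rearranging for μ₀: μ₀ = (μ_n·τ_n − τ_data·x̄)/τ₀ = (57.1907·0.145982 − 0.137195·57.6) / 0.008787 = 0.446381/0.008787 ≈ 50.8.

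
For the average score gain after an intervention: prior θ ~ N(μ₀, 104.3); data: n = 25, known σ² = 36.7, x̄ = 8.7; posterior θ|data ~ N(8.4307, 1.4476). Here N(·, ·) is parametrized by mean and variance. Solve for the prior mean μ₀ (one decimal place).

μ₀ = -10.7

The posterior mean is a precision-weighted average: μ_n = (τ₀μ₀ + τ_data·x̄)/(τ₀+τ_data), with τ₀=1/σ₀² and τ_data=n/σ².
Here τ₀ = 1/104.3 = 0.009588 and τ_data = 25/36.7 = 0.681199, so τ_n = 0.690787.
Rearranging for μ₀: μ₀ = (μ_n·τ_n − τ_data·x̄)/τ₀ = (8.4307·0.690787 − 0.681199·8.7) / 0.009588 = -0.102613/0.009588 ≈ -10.7.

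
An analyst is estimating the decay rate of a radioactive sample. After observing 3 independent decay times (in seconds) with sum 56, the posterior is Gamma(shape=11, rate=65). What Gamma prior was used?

Gamma(shape=8, rate=9)

For an exponential likelihood with a Gamma(α, β) prior on the rate, n observations with total T give posterior Gamma(α+n, β+T).
So α = 11 − 3 = 8 and β = 65 − 56 = 9.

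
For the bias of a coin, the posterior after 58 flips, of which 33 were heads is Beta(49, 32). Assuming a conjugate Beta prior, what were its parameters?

Beta is conjugate to the binomial likelihood: posterior = Beta(α+s, β+f).
So α = 49 − 33 = 16 and β = 32 − 25 = 7.

Beta(16, 7)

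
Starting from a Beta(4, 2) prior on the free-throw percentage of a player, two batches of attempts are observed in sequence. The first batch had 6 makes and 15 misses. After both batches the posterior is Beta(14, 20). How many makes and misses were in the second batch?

4 makes and 3 misses

Because Beta–binomial updating is additive in the counts, the combined data contributed (α_post−α_prior, β_post−β_prior) successes and failures.
Total across both batches: 14−4=10 makes, 20−2=18 misses.
Subtract the first batch: 10−6=4 makes and 18−15=3 misses.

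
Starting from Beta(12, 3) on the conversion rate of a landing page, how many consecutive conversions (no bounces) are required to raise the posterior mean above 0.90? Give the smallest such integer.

k = 16

After k conversions and 0 bounces the posterior is Beta(12+k, 3), with mean (12+k)/(12+3+k).
Set (12+k)/(15+k) > 0.90 and solve: k > (0.90·15 − 12)/(1 − 0.90) = 15.000.
The smallest integer exceeding 15.000 is 16.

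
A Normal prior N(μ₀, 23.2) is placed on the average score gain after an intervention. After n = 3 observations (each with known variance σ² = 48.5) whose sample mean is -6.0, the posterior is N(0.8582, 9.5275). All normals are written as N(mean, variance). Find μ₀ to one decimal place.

The posterior mean is a precision-weighted average: μ_n = (τ₀μ₀ + τ_data·x̄)/(τ₀+τ_data), with τ₀=1/σ₀² and τ_data=n/σ².
Here τ₀ = 1/23.2 = 0.043103 and τ_data = 3/48.5 = 0.061856, so τ_n = 0.104959.
Rearranging for μ₀: μ₀ = (μ_n·τ_n − τ_data·x̄)/τ₀ = (0.8582·0.104959 − 0.061856·-6.0) / 0.043103 = 0.461212/0.043103 ≈ 10.7.

μ₀ = 10.7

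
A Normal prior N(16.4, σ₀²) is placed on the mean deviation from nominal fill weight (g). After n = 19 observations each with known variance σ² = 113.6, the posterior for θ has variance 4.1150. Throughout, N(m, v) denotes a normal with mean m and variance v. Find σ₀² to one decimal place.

Posterior precision equals prior precision plus data precision: 1/σ_n² = 1/σ₀² + n/σ².
So 1/σ₀² = 1/4.1150 − 19/113.6 = 0.243013 − 0.167254 = 0.075759.
Hence σ₀² = 1/0.075759 ≈ 13.2.

σ₀² = 13.2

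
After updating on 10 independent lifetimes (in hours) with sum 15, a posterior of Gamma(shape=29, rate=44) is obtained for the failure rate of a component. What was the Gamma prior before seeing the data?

Gamma(shape=19, rate=29)

Gamma–exponential conjugacy: posterior shape = α + n, posterior rate = β + Σtᵢ.
So α = 29 − 10 = 19 and β = 44 − 15 = 29.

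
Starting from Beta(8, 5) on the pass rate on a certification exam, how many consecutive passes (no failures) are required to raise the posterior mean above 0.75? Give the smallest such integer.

k = 8

After k passes and 0 failures the posterior is Beta(8+k, 5), with mean (8+k)/(8+5+k).
Set (8+k)/(13+k) > 0.75 and solve: k > (0.75·13 − 8)/(1 − 0.75) = 7.000.
The smallest integer exceeding 7.000 is 8, and checking k=8: (16)/(21) = 0.7619 > 0.75.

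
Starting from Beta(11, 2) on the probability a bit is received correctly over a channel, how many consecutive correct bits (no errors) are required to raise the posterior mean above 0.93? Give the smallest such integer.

k = 16

After k correct bits and 0 errors the posterior is Beta(11+k, 2), with mean (11+k)/(11+2+k).
Set (11+k)/(13+k) > 0.93 and solve: k > (0.93·13 − 11)/(1 − 0.93) = 15.571.
The smallest integer exceeding 15.571 is 16.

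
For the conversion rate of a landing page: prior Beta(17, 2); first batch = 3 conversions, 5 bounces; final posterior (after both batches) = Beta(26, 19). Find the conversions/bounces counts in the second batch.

Because Beta–binomial updating is additive in the counts, the combined data contributed (α_post−α_prior, β_post−β_prior) successes and failures.
Total across both batches: 26−17=9 conversions, 19−2=17 bounces.
Subtract the first batch: 9−3=6 conversions and 17−5=12 bounces.

6 conversions and 12 bounces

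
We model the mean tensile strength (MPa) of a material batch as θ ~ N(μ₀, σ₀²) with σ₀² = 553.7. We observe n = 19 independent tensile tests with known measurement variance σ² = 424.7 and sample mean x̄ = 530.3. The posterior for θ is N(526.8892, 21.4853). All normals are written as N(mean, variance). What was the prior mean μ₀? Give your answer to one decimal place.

μ₀ = 442.4

The posterior mean is a precision-weighted average: μ_n = (τ₀μ₀ + τ_data·x̄)/(τ₀+τ_data), with τ₀=1/σ₀² and τ_data=n/σ².
Here τ₀ = 1/553.7 = 0.001806 and τ_data = 19/424.7 = 0.044737, so τ_n = 0.046543.
Rearranging for μ₀: μ₀ = (μ_n·τ_n − τ_data·x̄)/τ₀ = (526.8892·0.046543 − 0.044737·530.3) / 0.001806 = 0.798973/0.001806 ≈ 442.4.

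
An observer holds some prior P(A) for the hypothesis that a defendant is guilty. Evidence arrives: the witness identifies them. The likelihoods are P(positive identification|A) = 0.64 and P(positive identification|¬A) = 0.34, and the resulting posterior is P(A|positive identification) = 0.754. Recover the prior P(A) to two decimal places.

P(A) = 0.62

Bayes' rule in odds form gives O(A|E) = O(A)·[P(E|A)/P(E|¬A)], hence O(A) = O(A|E)/LR.
Posterior odds = 0.754/(1−0.754) = 3.0650. LR = 0.64/0.34 = 1.8824.
Prior odds = 3.0650/1.8824 = 1.6282, so P(A) = 1.6282/(1+1.6282) ≈ 0.62.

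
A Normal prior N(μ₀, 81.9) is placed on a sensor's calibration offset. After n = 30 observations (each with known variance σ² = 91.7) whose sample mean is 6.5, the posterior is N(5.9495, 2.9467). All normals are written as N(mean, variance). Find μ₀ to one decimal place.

μ₀ = -8.8

The posterior mean is a precision-weighted average: μ_n = (τ₀μ₀ + τ_data·x̄)/(τ₀+τ_data), with τ₀=1/σ₀² and τ_data=n/σ².
Here τ₀ = 1/81.9 = 0.012210 and τ_data = 30/91.7 = 0.327154, so τ_n = 0.339364.
Rearranging for μ₀: μ₀ = (μ_n·τ_n − τ_data·x̄)/τ₀ = (5.9495·0.339364 − 0.327154·6.5) / 0.012210 = -0.107455/0.012210 ≈ -8.8.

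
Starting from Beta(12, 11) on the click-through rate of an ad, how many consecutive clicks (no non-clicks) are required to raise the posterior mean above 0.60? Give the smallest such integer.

After k clicks and 0 non-clicks the posterior is Beta(12+k, 11), with mean (12+k)/(12+11+k).
Set (12+k)/(23+k) > 0.60 and solve: k > (0.60·23 − 12)/(1 − 0.60) = 4.500.
The smallest integer exceeding 4.500 is 5, and checking k=5: (17)/(28) = 0.6071 > 0.60.

k = 5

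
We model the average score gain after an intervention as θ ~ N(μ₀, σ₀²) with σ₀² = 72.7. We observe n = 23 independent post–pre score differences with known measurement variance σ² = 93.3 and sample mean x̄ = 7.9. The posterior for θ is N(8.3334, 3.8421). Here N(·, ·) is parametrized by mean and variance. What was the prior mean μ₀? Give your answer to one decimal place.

The posterior mean is a precision-weighted average: μ_n = (τ₀μ₀ + τ_data·x̄)/(τ₀+τ_data), with τ₀=1/σ₀² and τ_data=n/σ².
Here τ₀ = 1/72.7 = 0.013755 and τ_data = 23/93.3 = 0.246517, so τ_n = 0.260272.
Rearranging for μ₀: μ₀ = (μ_n·τ_n − τ_data·x̄)/τ₀ = (8.3334·0.260272 − 0.246517·7.9) / 0.013755 = 0.221466/0.013755 ≈ 16.1.

μ₀ = 16.1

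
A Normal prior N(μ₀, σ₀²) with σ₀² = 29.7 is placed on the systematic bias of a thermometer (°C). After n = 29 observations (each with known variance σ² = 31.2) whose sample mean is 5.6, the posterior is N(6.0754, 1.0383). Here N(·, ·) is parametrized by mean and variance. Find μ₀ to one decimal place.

μ₀ = 19.2

The posterior mean is a precision-weighted average: μ_n = (τ₀μ₀ + τ_data·x̄)/(τ₀+τ_data), with τ₀=1/σ₀² and τ_data=n/σ².
Here τ₀ = 1/29.7 = 0.033670 and τ_data = 29/31.2 = 0.929487, so τ_n = 0.963157.
Rearranging for μ₀: μ₀ = (μ_n·τ_n − τ_data·x̄)/τ₀ = (6.0754·0.963157 − 0.929487·5.6) / 0.033670 = 0.646437/0.033670 ≈ 19.2.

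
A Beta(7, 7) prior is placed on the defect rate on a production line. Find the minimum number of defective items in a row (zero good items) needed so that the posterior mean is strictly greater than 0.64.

After k defective items and 0 good items the posterior is Beta(7+k, 7), with mean (7+k)/(7+7+k).
Set (7+k)/(14+k) > 0.64 and solve: k > (0.64·14 − 7)/(1 − 0.64) = 5.444.
The smallest integer exceeding 5.444 is 6, and checking k=6: (13)/(20) = 0.6500 > 0.64.

k = 6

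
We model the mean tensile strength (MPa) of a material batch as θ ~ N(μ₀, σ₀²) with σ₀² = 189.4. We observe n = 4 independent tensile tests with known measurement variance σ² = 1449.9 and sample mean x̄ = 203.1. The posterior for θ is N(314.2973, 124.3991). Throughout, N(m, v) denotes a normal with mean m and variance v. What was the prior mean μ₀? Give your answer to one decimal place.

With known observation variance, the Normal–Normal posterior has precision τ_n = τ₀ + n/σ² and mean μ_n = (τ₀μ₀ + (n/σ²)x̄)/τ_n.
Here τ₀ = 1/189.4 = 0.005280 and τ_data = 4/1449.9 = 0.002759, so τ_n = 0.008039.
Rearranging for μ₀: μ₀ = (μ_n·τ_n − τ_data·x̄)/τ₀ = (314.2973·0.008039 − 0.002759·203.1) / 0.005280 = 1.966283/0.005280 ≈ 372.4.

μ₀ = 372.4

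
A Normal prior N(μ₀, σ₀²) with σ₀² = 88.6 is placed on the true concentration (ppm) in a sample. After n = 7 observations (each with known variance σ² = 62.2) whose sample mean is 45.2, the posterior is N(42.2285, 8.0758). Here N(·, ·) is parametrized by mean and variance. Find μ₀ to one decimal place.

The posterior mean is a precision-weighted average: μ_n = (τ₀μ₀ + τ_data·x̄)/(τ₀+τ_data), with τ₀=1/σ₀² and τ_data=n/σ².
Here τ₀ = 1/88.6 = 0.011287 and τ_data = 7/62.2 = 0.112540, so τ_n = 0.123827.
Rearranging for μ₀: μ₀ = (μ_n·τ_n − τ_data·x̄)/τ₀ = (42.2285·0.123827 − 0.112540·45.2) / 0.011287 = 0.142220/0.011287 ≈ 12.6.

μ₀ = 12.6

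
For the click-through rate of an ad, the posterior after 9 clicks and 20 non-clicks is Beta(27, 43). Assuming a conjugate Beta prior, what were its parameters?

Beta(18, 23)

Under Beta–binomial conjugacy the posterior parameters are (a+s, b+f).
Subtract the data counts: 27−9=18, 43−20=23.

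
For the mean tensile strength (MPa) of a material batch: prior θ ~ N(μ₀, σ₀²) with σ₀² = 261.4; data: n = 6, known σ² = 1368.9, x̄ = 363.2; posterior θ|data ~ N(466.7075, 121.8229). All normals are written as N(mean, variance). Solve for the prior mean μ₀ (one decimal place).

With known observation variance, the Normal–Normal posterior has precision τ_n = τ₀ + n/σ² and mean μ_n = (τ₀μ₀ + (n/σ²)x̄)/τ_n.
Here τ₀ = 1/261.4 = 0.003826 and τ_data = 6/1368.9 = 0.004383, so τ_n = 0.008209.
Rearranging for μ₀: μ₀ = (μ_n·τ_n − τ_data·x̄)/τ₀ = (466.7075·0.008209 − 0.004383·363.2) / 0.003826 = 2.239296/0.003826 ≈ 585.3.

μ₀ = 585.3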